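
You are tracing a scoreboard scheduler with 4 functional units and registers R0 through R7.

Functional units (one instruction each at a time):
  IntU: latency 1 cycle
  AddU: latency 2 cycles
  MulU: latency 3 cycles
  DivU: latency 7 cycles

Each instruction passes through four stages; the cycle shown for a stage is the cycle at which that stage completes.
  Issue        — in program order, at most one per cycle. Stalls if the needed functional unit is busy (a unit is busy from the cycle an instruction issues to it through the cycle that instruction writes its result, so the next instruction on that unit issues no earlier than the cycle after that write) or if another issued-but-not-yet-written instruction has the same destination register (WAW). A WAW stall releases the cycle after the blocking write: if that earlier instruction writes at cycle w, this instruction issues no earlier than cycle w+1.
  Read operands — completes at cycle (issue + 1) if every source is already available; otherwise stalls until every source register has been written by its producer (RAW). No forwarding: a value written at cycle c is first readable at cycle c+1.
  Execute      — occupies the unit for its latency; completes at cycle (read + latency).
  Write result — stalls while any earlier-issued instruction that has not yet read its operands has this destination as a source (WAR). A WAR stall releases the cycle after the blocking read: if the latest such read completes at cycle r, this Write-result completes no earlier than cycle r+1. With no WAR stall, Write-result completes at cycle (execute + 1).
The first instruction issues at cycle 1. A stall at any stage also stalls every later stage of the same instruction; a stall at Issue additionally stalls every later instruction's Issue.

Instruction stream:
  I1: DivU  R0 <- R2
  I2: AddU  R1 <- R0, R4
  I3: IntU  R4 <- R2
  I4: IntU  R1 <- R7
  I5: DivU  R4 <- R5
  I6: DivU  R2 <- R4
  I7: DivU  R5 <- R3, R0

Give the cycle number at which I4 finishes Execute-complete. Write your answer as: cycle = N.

cycle = 17

t=1  I1 issues→DivU
t=2  I1 reads · I2 issues→AddU
t=3  I3 issues→IntU
t=4  I3 reads
t=5  I3 exec-done
t=9  I1 exec-done
t=10  I1 writes R0
t=11  I2 reads
t=12  I3 writes R4
t=13  I2 exec-done
t=14  I2 writes R1
t=15  I4 issues→IntU
t=16  I4 reads · I5 issues→DivU
t=17  I4 exec-done · I5 reads
t=18  I4 writes R1
t=24  I5 exec-done
t=25  I5 writes R4
t=26  I6 issues→DivU
t=27  I6 reads
t=34  I6 exec-done
t=35  I6 writes R2
t=36  I7 issues→DivU
t=37  I7 reads
t=44  I7 exec-done
t=45  I7 writes R5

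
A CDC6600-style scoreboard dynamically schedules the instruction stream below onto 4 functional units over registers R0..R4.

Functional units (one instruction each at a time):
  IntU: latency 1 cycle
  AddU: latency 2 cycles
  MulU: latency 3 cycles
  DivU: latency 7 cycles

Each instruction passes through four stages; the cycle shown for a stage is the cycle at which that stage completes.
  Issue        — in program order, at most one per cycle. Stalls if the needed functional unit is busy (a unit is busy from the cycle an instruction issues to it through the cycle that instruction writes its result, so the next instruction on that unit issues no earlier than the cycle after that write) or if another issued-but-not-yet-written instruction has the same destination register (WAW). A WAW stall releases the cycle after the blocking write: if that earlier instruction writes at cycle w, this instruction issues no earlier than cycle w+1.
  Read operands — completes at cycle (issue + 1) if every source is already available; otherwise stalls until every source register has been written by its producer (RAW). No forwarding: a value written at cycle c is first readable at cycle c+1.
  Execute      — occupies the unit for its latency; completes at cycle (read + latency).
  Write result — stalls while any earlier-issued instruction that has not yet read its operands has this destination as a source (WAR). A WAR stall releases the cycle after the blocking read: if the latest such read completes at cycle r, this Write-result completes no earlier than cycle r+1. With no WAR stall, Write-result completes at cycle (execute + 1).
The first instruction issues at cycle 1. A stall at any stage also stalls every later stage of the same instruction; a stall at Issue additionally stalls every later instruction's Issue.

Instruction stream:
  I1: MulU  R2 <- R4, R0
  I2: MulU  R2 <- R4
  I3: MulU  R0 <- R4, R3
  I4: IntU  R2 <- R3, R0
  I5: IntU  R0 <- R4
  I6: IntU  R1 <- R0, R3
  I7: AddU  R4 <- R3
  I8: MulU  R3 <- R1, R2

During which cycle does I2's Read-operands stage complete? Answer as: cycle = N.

[1] I1 issues→MulU
[2] I1 reads
[5] I1 exec-done
[6] I1 writes R2
[7] I2 issues→MulU
[8] I2 reads
[11] I2 exec-done
[12] I2 writes R2
[13] I3 issues→MulU
[14] I3 reads | I4 issues→IntU
[17] I3 exec-done
[18] I3 writes R0
[19] I4 reads
[20] I4 exec-done
[21] I4 writes R2
[22] I5 issues→IntU
[23] I5 reads
[24] I5 exec-done
[25] I5 writes R0
[26] I6 issues→IntU
[27] I6 reads | I7 issues→AddU
[28] I6 exec-done | I7 reads | I8 issues→MulU
[29] I6 writes R1
[30] I7 exec-done | I8 reads
[31] I7 writes R4
[33] I8 exec-done
[34] I8 writes R3

cycle = 8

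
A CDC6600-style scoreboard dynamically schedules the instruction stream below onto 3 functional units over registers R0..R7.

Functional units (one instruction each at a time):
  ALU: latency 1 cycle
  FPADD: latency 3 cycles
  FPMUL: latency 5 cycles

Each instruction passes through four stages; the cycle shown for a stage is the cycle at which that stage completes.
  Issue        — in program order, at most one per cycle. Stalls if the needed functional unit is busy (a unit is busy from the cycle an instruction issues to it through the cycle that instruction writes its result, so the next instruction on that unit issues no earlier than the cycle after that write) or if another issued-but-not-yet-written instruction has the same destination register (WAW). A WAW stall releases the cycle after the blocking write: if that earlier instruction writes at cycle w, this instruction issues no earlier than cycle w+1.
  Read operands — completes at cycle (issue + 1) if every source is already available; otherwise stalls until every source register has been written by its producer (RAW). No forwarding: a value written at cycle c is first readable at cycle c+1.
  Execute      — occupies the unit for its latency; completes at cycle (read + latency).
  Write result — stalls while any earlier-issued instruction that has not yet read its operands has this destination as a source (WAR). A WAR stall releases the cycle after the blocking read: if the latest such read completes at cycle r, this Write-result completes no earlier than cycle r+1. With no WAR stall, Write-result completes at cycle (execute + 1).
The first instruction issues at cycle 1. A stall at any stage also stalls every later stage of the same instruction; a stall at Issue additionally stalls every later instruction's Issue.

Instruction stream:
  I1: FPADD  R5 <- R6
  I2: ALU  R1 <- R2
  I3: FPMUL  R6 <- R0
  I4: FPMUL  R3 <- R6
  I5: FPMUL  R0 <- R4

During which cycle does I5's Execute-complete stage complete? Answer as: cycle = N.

  I1 | 1 | 2 | 5 | 6
  I2 | 2 | 3 | 4 | 5
  I3 | 3 | 4 | 9 | 10
  I4 | 11 | 12 | 17 | 18   struct: FPMUL busy until I3 writes@10
  I5 | 19 | 20 | 25 | 26   struct: FPMUL busy until I4 writes@18

cycle = 25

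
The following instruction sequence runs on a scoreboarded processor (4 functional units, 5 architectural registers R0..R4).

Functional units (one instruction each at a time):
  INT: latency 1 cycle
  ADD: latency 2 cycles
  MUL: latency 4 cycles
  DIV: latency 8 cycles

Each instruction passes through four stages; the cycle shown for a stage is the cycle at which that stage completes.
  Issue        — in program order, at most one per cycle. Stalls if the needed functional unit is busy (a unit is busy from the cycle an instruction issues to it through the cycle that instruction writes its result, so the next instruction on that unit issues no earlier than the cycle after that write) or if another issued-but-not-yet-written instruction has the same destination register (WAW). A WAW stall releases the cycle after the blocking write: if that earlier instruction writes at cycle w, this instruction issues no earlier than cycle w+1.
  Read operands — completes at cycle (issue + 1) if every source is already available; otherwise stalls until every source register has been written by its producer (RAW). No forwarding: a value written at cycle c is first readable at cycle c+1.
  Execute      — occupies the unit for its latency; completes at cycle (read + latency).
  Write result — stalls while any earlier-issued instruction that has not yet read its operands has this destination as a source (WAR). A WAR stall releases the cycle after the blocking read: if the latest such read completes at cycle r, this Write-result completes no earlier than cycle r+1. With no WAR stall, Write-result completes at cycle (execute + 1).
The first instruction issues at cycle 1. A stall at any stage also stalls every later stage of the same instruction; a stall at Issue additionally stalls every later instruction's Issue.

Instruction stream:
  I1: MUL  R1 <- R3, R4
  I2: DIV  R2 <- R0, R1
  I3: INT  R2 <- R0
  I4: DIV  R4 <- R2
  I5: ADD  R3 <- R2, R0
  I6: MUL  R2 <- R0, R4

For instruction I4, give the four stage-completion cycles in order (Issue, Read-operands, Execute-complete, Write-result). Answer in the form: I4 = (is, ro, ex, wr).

[I1] 1/2/6/7
[I2] 2/8/16/17  (RAW R1: wait I1 write@7)
[I3] 18/19/20/21  (WAW R2: wait I2 write@17)
[I4] 19/22/30/31  (RAW R2: wait I3 write@21)
[I5] 20/22/24/25  (RAW R2: wait I3 write@21)
[I6] 22/32/36/37  (WAW R2: wait I3 write@21; RAW R4: wait I4 write@31)

I4 = (19, 22, 30, 31)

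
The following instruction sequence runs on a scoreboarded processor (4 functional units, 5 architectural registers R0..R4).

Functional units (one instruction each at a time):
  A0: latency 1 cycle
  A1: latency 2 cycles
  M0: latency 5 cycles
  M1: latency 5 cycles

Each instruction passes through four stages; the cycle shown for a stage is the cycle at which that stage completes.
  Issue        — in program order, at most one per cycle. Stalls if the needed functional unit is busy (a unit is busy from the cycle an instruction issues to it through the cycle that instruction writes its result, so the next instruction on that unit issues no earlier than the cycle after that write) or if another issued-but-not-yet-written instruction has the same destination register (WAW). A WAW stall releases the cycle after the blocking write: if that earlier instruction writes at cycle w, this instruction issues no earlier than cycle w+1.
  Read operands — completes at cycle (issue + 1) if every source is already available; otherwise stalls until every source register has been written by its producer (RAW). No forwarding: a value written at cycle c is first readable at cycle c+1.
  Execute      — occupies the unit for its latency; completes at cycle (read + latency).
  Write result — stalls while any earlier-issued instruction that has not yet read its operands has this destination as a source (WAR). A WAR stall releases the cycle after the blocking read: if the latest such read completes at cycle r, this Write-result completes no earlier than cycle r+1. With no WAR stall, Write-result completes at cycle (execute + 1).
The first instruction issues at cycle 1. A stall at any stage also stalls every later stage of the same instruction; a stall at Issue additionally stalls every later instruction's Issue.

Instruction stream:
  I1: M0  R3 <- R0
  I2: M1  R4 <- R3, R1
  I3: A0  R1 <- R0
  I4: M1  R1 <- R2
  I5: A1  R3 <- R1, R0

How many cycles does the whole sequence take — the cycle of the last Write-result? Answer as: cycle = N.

c1: I1 issues→M0
c2: I1 reads; I2 issues→M1
c3: I3 issues→A0
c4: I3 reads
c5: I3 exec-done
c7: I1 exec-done
c8: I1 writes R3
c9: I2 reads
c10: I3 writes R1
c14: I2 exec-done
c15: I2 writes R4
c16: I4 issues→M1
c17: I4 reads; I5 issues→A1
c22: I4 exec-done
c23: I4 writes R1
c24: I5 reads
c26: I5 exec-done
c27: I5 writes R3

cycle = 27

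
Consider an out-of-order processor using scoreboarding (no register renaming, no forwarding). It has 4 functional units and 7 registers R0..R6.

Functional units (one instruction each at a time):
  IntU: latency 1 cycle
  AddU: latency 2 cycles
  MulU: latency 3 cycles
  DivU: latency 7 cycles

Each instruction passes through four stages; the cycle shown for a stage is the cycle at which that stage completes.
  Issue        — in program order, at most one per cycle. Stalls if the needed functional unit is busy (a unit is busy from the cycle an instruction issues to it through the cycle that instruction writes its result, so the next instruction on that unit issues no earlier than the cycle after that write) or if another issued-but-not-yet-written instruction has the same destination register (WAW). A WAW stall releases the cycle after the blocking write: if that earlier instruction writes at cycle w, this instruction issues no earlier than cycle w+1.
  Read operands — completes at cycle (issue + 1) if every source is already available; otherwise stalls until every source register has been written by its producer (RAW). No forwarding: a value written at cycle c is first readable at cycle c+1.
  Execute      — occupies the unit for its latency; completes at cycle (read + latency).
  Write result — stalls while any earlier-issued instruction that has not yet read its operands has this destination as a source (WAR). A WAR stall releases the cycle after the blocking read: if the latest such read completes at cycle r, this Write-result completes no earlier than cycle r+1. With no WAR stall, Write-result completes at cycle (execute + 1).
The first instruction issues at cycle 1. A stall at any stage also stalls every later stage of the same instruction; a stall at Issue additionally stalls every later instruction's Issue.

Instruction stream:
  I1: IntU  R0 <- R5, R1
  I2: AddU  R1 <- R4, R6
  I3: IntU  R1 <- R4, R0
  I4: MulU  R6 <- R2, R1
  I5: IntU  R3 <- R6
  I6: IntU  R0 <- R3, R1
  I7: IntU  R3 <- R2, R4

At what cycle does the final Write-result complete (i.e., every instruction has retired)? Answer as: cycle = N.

1) issue 1, read 2, done 3, write 4
2) issue 2, read 3, done 5, write 6
3) issue 7, read 8, done 9, write 10  <WAW R1: wait I2 write@6>
4) issue 8, read 11, done 14, write 15  <RAW R1: wait I3 write@10>
5) issue 11, read 16, done 17, write 18  <struct: IntU busy until I3 writes@10 / RAW R6: wait I4 write@15>
6) issue 19, read 20, done 21, write 22  <struct: IntU busy until I5 writes@18>
7) issue 23, read 24, done 25, write 26  <struct: IntU busy until I6 writes@22>

cycle = 26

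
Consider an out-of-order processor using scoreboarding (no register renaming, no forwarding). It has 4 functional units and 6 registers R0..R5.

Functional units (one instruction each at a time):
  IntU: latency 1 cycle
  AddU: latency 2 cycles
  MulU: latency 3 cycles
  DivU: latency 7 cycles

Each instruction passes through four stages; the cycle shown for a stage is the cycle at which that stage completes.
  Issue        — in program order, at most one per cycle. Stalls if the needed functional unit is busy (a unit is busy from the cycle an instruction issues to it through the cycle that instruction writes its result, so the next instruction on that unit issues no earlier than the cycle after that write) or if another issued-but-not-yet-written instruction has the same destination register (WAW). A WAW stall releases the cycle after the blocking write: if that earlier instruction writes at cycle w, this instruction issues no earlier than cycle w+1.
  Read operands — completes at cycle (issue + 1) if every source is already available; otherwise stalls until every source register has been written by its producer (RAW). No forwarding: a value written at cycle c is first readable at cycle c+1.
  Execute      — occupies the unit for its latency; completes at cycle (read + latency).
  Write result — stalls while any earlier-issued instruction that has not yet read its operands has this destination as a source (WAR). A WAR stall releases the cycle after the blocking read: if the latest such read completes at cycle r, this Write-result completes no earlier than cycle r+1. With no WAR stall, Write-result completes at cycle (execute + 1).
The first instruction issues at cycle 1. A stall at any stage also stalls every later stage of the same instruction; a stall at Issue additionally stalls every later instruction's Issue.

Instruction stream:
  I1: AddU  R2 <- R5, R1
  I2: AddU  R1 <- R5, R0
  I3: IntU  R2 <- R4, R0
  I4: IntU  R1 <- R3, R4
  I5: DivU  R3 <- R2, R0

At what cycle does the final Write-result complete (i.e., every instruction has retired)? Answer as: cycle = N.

t=1  I1→AddU
t=2  I1 RO
t=4  I1 EX
t=5  I1 WR R2
t=6  I2→AddU
t=7  I2 RO, I3→IntU
t=8  I3 RO
t=9  I2 EX, I3 EX
t=10  I2 WR R1, I3 WR R2
t=11  I4→IntU
t=12  I4 RO, I5→DivU
t=13  I4 EX, I5 RO
t=14  I4 WR R1
t=20  I5 EX
t=21  I5 WR R3

cycle = 21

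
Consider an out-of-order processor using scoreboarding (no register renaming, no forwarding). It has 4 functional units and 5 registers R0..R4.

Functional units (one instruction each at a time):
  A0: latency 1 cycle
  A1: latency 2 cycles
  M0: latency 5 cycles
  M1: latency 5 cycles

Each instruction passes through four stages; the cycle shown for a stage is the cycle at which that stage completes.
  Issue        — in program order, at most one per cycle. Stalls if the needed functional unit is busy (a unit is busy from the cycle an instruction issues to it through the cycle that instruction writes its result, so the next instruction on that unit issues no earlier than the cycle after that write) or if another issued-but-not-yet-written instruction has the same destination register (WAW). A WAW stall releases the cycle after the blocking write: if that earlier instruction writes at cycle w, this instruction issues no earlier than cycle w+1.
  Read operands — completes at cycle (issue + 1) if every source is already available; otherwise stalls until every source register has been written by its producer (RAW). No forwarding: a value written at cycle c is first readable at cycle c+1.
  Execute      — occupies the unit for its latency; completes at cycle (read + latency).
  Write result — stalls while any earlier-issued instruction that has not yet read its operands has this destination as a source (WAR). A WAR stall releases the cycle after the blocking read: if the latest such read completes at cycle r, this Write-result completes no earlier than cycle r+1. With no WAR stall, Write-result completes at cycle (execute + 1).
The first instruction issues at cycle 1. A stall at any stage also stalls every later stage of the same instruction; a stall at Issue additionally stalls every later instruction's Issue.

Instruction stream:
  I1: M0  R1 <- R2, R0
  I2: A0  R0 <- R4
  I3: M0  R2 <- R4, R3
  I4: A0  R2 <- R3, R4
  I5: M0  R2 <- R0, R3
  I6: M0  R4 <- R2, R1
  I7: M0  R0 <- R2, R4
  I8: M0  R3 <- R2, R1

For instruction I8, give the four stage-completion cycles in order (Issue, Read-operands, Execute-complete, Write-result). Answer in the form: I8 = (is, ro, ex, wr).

I8 = (45, 46, 51, 52)

1) issue 1, read 2, done 7, write 8
2) issue 2, read 3, done 4, write 5
3) issue 9, read 10, done 15, write 16  <struct: M0 busy until I1 writes@8>
4) issue 17, read 18, done 19, write 20  <WAW R2: wait I3 write@16>
5) issue 21, read 22, done 27, write 28  <WAW R2: wait I4 write@20>
6) issue 29, read 30, done 35, write 36  <struct: M0 busy until I5 writes@28>
7) issue 37, read 38, done 43, write 44  <struct: M0 busy until I6 writes@36>
8) issue 45, read 46, done 51, write 52  <struct: M0 busy until I7 writes@44>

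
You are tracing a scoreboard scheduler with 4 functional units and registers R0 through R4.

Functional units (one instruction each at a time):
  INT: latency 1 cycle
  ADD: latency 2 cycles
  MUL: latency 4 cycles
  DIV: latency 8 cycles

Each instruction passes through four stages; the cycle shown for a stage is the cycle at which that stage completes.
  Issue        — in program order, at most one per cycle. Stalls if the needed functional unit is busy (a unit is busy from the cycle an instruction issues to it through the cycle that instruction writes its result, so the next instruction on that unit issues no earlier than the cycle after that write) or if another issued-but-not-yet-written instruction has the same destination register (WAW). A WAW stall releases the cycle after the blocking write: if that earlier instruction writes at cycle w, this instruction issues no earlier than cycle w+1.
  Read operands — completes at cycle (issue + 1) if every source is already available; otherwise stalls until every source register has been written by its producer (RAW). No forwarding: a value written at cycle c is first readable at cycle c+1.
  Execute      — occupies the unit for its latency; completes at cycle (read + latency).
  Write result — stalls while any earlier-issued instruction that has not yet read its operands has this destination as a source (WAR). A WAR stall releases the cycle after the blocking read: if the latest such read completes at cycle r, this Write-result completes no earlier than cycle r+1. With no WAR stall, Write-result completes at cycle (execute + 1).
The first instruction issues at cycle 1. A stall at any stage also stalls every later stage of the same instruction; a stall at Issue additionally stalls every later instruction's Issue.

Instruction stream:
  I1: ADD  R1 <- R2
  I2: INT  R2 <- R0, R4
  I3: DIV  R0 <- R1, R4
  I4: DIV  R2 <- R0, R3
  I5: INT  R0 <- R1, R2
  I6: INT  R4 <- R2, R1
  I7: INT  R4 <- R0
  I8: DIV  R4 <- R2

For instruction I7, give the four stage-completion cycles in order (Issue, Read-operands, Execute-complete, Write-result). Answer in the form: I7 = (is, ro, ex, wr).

[1] I1 issues→ADD
[2] I1 reads | I2 issues→INT
[3] I2 reads | I3 issues→DIV
[4] I1 exec-done | I2 exec-done
[5] I1 writes R1 | I2 writes R2
[6] I3 reads
[14] I3 exec-done
[15] I3 writes R0
[16] I4 issues→DIV
[17] I4 reads | I5 issues→INT
[25] I4 exec-done
[26] I4 writes R2
[27] I5 reads
[28] I5 exec-done
[29] I5 writes R0
[30] I6 issues→INT
[31] I6 reads
[32] I6 exec-done
[33] I6 writes R4
[34] I7 issues→INT
[35] I7 reads
[36] I7 exec-done
[37] I7 writes R4
[38] I8 issues→DIV
[39] I8 reads
[47] I8 exec-done
[48] I8 writes R4

I7 = (34, 35, 36, 37)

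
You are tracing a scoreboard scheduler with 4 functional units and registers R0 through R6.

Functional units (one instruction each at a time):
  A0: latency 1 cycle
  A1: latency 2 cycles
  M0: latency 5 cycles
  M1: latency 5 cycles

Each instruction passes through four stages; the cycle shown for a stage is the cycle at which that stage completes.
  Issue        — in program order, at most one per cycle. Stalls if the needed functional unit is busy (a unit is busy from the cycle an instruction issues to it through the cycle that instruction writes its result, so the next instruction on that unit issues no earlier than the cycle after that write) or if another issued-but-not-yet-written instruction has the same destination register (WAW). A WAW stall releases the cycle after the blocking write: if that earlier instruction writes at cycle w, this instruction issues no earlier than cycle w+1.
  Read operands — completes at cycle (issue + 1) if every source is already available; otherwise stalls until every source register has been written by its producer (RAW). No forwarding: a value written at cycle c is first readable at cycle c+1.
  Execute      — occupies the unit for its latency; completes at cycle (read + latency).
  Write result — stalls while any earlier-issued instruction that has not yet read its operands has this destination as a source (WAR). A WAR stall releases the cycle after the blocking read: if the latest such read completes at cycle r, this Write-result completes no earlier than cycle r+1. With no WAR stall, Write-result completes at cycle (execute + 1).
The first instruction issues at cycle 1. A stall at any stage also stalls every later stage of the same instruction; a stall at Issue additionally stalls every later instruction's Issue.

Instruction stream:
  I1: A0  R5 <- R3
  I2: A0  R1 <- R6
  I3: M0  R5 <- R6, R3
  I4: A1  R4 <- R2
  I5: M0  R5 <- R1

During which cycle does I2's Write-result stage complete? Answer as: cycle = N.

cycle = 8

cycle 1: issue I1 (A0)
cycle 2: I1 read-ops
cycle 3: I1 finished on A0
cycle 4: I1→R5
cycle 5: issue I2 (A0)
cycle 6: I2 read-ops | issue I3 (M0)
cycle 7: I2 finished on A0 | I3 read-ops | issue I4 (A1)
cycle 8: I2→R1 | I4 read-ops
cycle 10: I4 finished on A1
cycle 11: I4→R4
cycle 12: I3 finished on M0
cycle 13: I3→R5
cycle 14: issue I5 (M0)
cycle 15: I5 read-ops
cycle 20: I5 finished on M0
cycle 21: I5→R5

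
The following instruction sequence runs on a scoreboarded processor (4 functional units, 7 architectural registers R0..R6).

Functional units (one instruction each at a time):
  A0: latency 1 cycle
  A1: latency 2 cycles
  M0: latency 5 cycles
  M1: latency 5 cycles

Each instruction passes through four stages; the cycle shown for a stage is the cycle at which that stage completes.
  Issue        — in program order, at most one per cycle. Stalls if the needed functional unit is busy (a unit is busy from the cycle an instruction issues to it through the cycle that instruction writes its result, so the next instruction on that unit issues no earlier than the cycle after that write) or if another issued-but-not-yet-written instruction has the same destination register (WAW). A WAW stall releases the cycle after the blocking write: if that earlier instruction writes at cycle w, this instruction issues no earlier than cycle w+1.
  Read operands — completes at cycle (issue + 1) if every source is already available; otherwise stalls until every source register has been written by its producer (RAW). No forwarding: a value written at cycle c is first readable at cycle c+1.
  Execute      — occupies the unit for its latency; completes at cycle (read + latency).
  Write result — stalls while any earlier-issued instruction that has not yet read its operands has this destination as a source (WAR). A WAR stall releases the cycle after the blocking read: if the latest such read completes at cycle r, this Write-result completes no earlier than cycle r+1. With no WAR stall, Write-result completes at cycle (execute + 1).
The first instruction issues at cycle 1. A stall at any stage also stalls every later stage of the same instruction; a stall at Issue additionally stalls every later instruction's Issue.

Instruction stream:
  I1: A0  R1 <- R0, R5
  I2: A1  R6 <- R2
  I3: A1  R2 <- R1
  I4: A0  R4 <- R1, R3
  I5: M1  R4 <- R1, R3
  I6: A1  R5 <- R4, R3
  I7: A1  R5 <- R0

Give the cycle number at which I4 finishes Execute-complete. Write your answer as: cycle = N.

cycle = 10

[1] I1 issues→A0
[2] I1 reads, I2 issues→A1
[3] I1 exec-done, I2 reads
[4] I1 writes R1
[5] I2 exec-done
[6] I2 writes R6
[7] I3 issues→A1
[8] I3 reads, I4 issues→A0
[9] I4 reads
[10] I3 exec-done, I4 exec-done
[11] I3 writes R2, I4 writes R4
[12] I5 issues→M1
[13] I5 reads, I6 issues→A1
[18] I5 exec-done
[19] I5 writes R4
[20] I6 reads
[22] I6 exec-done
[23] I6 writes R5
[24] I7 issues→A1
[25] I7 reads
[27] I7 exec-done
[28] I7 writes R5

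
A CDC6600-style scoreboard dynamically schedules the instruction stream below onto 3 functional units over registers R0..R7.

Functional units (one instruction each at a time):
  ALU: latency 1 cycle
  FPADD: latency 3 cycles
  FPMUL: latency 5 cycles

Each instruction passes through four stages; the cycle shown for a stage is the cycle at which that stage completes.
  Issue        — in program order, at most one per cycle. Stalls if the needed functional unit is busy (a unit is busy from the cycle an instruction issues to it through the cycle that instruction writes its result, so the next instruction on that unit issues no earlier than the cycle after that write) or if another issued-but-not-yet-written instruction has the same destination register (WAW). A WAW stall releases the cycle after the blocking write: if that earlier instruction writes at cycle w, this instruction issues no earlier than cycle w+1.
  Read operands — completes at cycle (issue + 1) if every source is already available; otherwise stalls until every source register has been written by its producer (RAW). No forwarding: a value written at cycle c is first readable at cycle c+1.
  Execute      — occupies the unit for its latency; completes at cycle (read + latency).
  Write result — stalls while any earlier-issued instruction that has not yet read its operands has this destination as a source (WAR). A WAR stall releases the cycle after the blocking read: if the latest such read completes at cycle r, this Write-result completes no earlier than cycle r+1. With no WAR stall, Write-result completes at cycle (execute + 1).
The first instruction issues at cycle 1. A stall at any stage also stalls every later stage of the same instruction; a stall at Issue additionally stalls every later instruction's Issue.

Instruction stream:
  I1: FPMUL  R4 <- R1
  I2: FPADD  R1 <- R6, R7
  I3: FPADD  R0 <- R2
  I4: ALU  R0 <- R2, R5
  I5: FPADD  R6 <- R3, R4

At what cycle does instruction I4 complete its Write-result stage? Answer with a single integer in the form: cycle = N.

1) issue 1, read 2, done 7, write 8
2) issue 2, read 3, done 6, write 7
3) issue 8, read 9, done 12, write 13  <struct: FPADD busy until I2 writes@7>
4) issue 14, read 15, done 16, write 17  <WAW R0: wait I3 write@13>
5) issue 15, read 16, done 19, write 20

cycle = 17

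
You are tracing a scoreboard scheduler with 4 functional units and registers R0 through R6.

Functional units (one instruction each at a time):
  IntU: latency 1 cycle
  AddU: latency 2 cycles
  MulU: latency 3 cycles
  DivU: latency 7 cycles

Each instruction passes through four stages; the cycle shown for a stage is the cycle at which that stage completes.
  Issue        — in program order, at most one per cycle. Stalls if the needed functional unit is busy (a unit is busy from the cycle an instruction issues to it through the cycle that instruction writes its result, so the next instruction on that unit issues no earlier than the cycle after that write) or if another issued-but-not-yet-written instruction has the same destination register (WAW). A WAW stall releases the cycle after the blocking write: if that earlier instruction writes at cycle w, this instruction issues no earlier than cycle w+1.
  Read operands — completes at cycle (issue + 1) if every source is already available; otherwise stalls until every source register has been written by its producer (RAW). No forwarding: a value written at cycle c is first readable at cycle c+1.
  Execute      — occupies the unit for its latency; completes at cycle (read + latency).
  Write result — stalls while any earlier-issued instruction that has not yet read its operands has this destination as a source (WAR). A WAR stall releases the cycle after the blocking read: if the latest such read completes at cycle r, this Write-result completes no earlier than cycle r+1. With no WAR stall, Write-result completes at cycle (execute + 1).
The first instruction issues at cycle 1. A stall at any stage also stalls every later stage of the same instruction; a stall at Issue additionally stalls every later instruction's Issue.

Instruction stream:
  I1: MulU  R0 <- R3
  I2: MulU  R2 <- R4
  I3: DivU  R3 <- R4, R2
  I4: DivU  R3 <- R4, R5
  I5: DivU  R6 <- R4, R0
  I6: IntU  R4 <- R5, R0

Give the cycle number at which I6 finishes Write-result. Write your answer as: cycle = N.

t=1  I1 dispatched to MulU
t=2  I1 operands ready
t=5  I1 complete
t=6  R0←I1
t=7  I2 dispatched to MulU
t=8  I2 operands ready · I3 dispatched to DivU
t=11  I2 complete
t=12  R2←I2
t=13  I3 operands ready
t=20  I3 complete
t=21  R3←I3
t=22  I4 dispatched to DivU
t=23  I4 operands ready
t=30  I4 complete
t=31  R3←I4
t=32  I5 dispatched to DivU
t=33  I5 operands ready · I6 dispatched to IntU
t=34  I6 operands ready
t=35  I6 complete
t=36  R4←I6
t=40  I5 complete
t=41  R6←I5

cycle = 36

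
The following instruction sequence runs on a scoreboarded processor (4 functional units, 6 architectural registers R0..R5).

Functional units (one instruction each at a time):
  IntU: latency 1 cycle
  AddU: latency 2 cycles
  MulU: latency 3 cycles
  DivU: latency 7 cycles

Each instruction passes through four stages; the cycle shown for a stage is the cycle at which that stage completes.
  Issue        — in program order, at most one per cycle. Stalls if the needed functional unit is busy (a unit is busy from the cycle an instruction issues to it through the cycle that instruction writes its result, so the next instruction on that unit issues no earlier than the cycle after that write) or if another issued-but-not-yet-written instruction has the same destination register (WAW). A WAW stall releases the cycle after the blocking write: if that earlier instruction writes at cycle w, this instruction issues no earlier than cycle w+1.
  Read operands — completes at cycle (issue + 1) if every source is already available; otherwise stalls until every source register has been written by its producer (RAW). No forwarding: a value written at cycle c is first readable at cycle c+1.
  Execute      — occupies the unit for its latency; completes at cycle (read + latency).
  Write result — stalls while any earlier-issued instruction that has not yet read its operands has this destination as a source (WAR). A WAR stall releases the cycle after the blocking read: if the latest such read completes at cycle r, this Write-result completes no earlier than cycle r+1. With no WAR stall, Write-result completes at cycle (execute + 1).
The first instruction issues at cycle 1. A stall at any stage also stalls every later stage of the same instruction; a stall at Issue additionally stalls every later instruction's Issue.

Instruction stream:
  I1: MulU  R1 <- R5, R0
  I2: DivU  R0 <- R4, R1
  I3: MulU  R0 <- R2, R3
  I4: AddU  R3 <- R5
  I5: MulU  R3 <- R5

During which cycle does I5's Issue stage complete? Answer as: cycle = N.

I1  is:1  ro:2  ex:5  wr:6
I2  is:2  ro:7  ex:14  wr:15  — RAW R1: wait I1 write@6
I3  is:16  ro:17  ex:20  wr:21  — WAW R0: wait I2 write@15
I4  is:17  ro:18  ex:20  wr:21
I5  is:22  ro:23  ex:26  wr:27  — WAW R3: wait I4 write@21

cycle = 22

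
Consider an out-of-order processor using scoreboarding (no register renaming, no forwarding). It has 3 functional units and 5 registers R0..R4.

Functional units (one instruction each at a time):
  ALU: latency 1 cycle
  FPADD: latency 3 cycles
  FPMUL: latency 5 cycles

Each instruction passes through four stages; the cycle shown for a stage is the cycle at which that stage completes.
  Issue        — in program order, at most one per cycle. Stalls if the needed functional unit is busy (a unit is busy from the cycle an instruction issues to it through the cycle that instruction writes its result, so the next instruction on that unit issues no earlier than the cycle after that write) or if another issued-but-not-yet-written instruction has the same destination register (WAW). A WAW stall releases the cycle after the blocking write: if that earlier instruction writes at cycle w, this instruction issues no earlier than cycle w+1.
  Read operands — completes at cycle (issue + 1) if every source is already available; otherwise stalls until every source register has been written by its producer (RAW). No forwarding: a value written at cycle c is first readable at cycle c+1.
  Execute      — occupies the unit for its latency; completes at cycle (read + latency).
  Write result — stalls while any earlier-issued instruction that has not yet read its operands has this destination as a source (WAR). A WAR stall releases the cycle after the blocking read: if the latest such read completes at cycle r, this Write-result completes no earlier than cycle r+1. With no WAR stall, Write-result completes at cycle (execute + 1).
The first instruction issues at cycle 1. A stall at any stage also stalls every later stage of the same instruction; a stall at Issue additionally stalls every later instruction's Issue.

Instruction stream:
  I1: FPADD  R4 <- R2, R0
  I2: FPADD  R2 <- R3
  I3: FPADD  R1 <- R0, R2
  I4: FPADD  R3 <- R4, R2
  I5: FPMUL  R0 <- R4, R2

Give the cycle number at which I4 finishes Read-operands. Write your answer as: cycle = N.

cycle = 20

cycle 1: I1→FPADD
cycle 2: I1 RO
cycle 5: I1 EX
cycle 6: I1 WR R4
cycle 7: I2→FPADD
cycle 8: I2 RO
cycle 11: I2 EX
cycle 12: I2 WR R2
cycle 13: I3→FPADD
cycle 14: I3 RO
cycle 17: I3 EX
cycle 18: I3 WR R1
cycle 19: I4→FPADD
cycle 20: I4 RO; I5→FPMUL
cycle 21: I5 RO
cycle 23: I4 EX
cycle 24: I4 WR R3
cycle 26: I5 EX
cycle 27: I5 WR R0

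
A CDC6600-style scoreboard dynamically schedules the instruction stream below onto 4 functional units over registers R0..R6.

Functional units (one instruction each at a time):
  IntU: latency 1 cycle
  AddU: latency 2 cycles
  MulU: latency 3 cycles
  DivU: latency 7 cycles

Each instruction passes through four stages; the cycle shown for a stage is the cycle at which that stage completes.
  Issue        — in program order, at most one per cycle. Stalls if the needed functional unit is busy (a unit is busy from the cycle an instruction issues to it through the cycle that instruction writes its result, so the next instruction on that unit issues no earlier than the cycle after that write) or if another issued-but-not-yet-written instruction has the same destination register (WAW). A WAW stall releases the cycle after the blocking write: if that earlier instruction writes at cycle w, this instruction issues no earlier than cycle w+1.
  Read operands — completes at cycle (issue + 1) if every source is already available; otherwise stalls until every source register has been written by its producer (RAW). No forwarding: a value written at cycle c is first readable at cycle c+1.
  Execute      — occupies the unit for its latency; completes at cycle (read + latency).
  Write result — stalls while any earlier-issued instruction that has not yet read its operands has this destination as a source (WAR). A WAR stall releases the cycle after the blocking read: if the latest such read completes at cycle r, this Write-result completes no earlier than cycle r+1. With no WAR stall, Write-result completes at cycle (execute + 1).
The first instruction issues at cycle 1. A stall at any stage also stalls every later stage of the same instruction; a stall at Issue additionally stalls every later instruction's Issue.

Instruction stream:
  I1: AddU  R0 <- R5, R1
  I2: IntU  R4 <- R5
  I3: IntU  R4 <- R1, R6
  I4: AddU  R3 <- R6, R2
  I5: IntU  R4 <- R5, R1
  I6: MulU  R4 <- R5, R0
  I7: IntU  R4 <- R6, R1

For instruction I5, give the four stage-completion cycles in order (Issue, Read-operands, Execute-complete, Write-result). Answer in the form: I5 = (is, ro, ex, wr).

c1: I1 issues→AddU
c2: I1 reads | I2 issues→IntU
c3: I2 reads
c4: I1 exec-done | I2 exec-done
c5: I1 writes R0 | I2 writes R4
c6: I3 issues→IntU
c7: I3 reads | I4 issues→AddU
c8: I3 exec-done | I4 reads
c9: I3 writes R4
c10: I4 exec-done | I5 issues→IntU
c11: I4 writes R3 | I5 reads
c12: I5 exec-done
c13: I5 writes R4
c14: I6 issues→MulU
c15: I6 reads
c18: I6 exec-done
c19: I6 writes R4
c20: I7 issues→IntU
c21: I7 reads
c22: I7 exec-done
c23: I7 writes R4

I5 = (10, 11, 12, 13)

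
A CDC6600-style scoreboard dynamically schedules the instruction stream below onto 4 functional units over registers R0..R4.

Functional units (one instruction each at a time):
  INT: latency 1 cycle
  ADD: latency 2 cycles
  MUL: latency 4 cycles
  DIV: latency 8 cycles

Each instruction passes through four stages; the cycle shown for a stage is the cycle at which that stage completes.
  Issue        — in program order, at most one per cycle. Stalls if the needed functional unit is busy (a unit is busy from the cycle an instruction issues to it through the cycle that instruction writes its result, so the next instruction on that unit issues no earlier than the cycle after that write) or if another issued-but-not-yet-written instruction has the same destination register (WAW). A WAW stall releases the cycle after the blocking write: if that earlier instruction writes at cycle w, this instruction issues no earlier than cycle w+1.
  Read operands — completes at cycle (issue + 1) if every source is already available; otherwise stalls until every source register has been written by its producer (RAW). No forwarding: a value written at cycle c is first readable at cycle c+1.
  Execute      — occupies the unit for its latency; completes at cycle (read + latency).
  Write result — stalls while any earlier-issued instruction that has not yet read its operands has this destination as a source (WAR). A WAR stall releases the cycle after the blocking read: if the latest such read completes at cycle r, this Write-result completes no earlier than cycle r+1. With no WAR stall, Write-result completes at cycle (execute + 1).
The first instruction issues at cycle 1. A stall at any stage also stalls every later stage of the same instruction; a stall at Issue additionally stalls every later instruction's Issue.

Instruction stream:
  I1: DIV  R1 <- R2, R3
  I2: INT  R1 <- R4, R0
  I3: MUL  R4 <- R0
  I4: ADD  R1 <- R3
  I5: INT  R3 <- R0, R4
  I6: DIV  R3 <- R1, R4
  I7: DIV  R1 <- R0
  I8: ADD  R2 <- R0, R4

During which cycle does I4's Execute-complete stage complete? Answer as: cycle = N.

cycle = 19

t=1  I1 dispatched to DIV
t=2  I1 operands ready
t=10  I1 complete
t=11  R1←I1
t=12  I2 dispatched to INT
t=13  I2 operands ready; I3 dispatched to MUL
t=14  I2 complete; I3 operands ready
t=15  R1←I2
t=16  I4 dispatched to ADD
t=17  I4 operands ready; I5 dispatched to INT
t=18  I3 complete
t=19  R4←I3; I4 complete
t=20  R1←I4; I5 operands ready
t=21  I5 complete
t=22  R3←I5
t=23  I6 dispatched to DIV
t=24  I6 operands ready
t=32  I6 complete
t=33  R3←I6
t=34  I7 dispatched to DIV
t=35  I7 operands ready; I8 dispatched to ADD
t=36  I8 operands ready
t=38  I8 complete
t=39  R2←I8
t=43  I7 complete
t=44  R1←I7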